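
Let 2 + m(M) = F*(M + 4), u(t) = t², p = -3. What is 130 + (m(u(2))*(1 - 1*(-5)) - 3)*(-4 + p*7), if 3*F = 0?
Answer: 505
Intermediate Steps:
F = 0 (F = (⅓)*0 = 0)
m(M) = -2 (m(M) = -2 + 0*(M + 4) = -2 + 0*(4 + M) = -2 + 0 = -2)
130 + (m(u(2))*(1 - 1*(-5)) - 3)*(-4 + p*7) = 130 + (-2*(1 - 1*(-5)) - 3)*(-4 - 3*7) = 130 + (-2*(1 + 5) - 3)*(-4 - 21) = 130 + (-2*6 - 3)*(-25) = 130 + (-12 - 3)*(-25) = 130 - 15*(-25) = 130 + 375 = 505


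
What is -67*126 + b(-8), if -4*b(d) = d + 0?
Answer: -8440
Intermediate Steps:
b(d) = -d/4 (b(d) = -(d + 0)/4 = -d/4)
-67*126 + b(-8) = -67*126 - ¼*(-8) = -8442 + 2 = -8440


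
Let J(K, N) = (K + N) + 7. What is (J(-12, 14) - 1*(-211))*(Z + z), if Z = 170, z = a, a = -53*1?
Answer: 25740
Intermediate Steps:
J(K, N) = 7 + K + N
a = -53
z = -53
(J(-12, 14) - 1*(-211))*(Z + z) = ((7 - 12 + 14) - 1*(-211))*(170 - 53) = (9 + 211)*117 = 220*117 = 25740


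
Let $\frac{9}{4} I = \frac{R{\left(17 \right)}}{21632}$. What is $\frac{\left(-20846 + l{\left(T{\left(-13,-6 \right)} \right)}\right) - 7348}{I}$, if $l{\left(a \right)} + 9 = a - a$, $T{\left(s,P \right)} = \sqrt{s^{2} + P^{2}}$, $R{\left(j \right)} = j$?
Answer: $-80746848$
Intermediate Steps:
$T{\left(s,P \right)} = \sqrt{P^{2} + s^{2}}$
$l{\left(a \right)} = -9$ ($l{\left(a \right)} = -9 + \left(a - a\right) = -9 + 0 = -9$)
$I = \frac{17}{48672}$ ($I = \frac{4 \cdot \frac{17}{21632}}{9} = \frac{4 \cdot 17 \cdot \frac{1}{21632}}{9} = \frac{4}{9} \cdot \frac{17}{21632} = \frac{17}{48672} \approx 0.00034928$)
$\frac{\left(-20846 + l{\left(T{\left(-13,-6 \right)} \right)}\right) - 7348}{I} = \frac{\left(-20846 - 9\right) - 7348}{\frac{17}{48672}} = \left(-20855 - 7348\right) \frac{48672}{17} = \left(-28203\right) \frac{48672}{17} = -80746848$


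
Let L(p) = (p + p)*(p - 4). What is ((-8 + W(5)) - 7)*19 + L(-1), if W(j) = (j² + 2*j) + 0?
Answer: 390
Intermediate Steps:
W(j) = j² + 2*j
L(p) = 2*p*(-4 + p) (L(p) = (2*p)*(-4 + p) = 2*p*(-4 + p))
((-8 + W(5)) - 7)*19 + L(-1) = ((-8 + 5*(2 + 5)) - 7)*19 + 2*(-1)*(-4 - 1) = ((-8 + 5*7) - 7)*19 + 2*(-1)*(-5) = ((-8 + 35) - 7)*19 + 10 = (27 - 7)*19 + 10 = 20*19 + 10 = 380 + 10 = 390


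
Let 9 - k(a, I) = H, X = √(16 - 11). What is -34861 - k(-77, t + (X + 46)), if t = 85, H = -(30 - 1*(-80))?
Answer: -34980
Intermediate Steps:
X = √5 ≈ 2.2361
H = -110 (H = -(30 + 80) = -1*110 = -110)
k(a, I) = 119 (k(a, I) = 9 - 1*(-110) = 9 + 110 = 119)
-34861 - k(-77, t + (X + 46)) = -34861 - 1*119 = -34861 - 119 = -34980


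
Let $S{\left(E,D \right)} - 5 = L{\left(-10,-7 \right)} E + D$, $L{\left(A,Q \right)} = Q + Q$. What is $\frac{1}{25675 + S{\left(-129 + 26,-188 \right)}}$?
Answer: $\frac{1}{26934} \approx 3.7128 \cdot 10^{-5}$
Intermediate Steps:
$L{\left(A,Q \right)} = 2 Q$
$S{\left(E,D \right)} = 5 + D - 14 E$ ($S{\left(E,D \right)} = 5 + \left(2 \left(-7\right) E + D\right) = 5 + \left(- 14 E + D\right) = 5 + \left(D - 14 E\right) = 5 + D - 14 E$)
$\frac{1}{25675 + S{\left(-129 + 26,-188 \right)}} = \frac{1}{25675 - \left(183 + 14 \left(-129 + 26\right)\right)} = \frac{1}{25675 - -1259} = \frac{1}{25675 + \left(5 - 188 + 1442\right)} = \frac{1}{25675 + 1259} = \frac{1}{26934}$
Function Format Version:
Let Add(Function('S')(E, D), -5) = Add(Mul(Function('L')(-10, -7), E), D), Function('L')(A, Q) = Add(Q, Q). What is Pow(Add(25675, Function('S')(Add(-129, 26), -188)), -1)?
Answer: Rational(1, 26934) ≈ 3.7128e-5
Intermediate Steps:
Function('L')(A, Q) = Mul(2, Q)
Function('S')(E, D) = Add(5, D, Mul(-14, E)) (Function('S')(E, D) = Add(5, Add(Mul(Mul(2, -7), E), D)) = Add(5, Add(Mul(-14, E), D)) = Add(5, Add(D, Mul(-14, E))) = Add(5, D, Mul(-14, E)))
Pow(Add(25675, Function('S')(Add(-129, 26), -188)), -1) = Pow(Add(25675, Add(5, -188, Mul(-14, Add(-129, 26)))), -1) = Pow(Add(25675, Add(5, -188, Mul(-14, -103))), -1) = Pow(Add(25675, Add(5, -188, 1442)), -1) = Pow(Add(25675, 1259), -1) = Pow(26934, -1) = Rational(1, 26934)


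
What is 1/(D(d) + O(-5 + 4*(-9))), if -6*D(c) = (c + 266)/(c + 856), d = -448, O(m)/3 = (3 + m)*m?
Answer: 1224/5721067 ≈ 0.00021395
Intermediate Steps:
O(m) = 3*m*(3 + m) (O(m) = 3*((3 + m)*m) = 3*(m*(3 + m)) = 3*m*(3 + m))
D(c) = -(266 + c)/(6*(856 + c)) (D(c) = -(c + 266)/(6*(c + 856)) = -(266 + c)/(6*(856 + c)))
1/(D(d) + O(-5 + 4*(-9))) = 1/((-266 - 1*(-448))/(6*(856 - 448)) + 3*(-5 + 4*(-9))*(3 + (-5 + 4*(-9)))) = 1/((1/6)*(-266 + 448)/408 + 3*(-5 - 36)*(3 + (-5 - 36))) = 1/((1/6)*(1/408)*182 + 3*(-41)*(3 - 41)) = 1/(91/1224 + 3*(-41)*(-38)) = 1/(91/1224 + 4674) = 1/(5721067/1224) = 1224/5721067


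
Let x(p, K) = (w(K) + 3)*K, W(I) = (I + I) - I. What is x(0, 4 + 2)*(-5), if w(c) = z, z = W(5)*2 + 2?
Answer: -450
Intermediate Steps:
W(I) = I (W(I) = 2*I - I = I)
z = 12 (z = 5*2 + 2 = 10 + 2 = 12)
w(c) = 12
x(p, K) = 15*K (x(p, K) = (12 + 3)*K = 15*K)
x(0, 4 + 2)*(-5) = (15*(4 + 2))*(-5) = (15*6)*(-5) = 90*(-5) = -450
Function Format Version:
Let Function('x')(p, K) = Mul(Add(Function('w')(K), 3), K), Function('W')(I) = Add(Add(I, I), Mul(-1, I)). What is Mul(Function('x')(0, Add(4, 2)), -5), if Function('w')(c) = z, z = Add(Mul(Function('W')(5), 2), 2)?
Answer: -450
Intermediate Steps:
Function('W')(I) = I (Function('W')(I) = Add(Mul(2, I), Mul(-1, I)) = I)
z = 12 (z = Add(Mul(5, 2), 2) = Add(10, 2) = 12)
Function('w')(c) = 12
Function('x')(p, K) = Mul(15, K) (Function('x')(p, K) = Mul(Add(12, 3), K) = Mul(15, K))
Mul(Function('x')(0, Add(4, 2)), -5) = Mul(Mul(15, Add(4, 2)), -5) = Mul(Mul(15, 6), -5) = Mul(90, -5) = -450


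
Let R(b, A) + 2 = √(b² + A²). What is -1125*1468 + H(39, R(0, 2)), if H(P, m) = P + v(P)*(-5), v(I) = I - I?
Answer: -1651461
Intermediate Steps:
v(I) = 0
R(b, A) = -2 + √(A² + b²) (R(b, A) = -2 + √(b² + A²) = -2 + √(A² + b²))
H(P, m) = P (H(P, m) = P + 0*(-5) = P + 0 = P)
-1125*1468 + H(39, R(0, 2)) = -1125*1468 + 39 = -1651500 + 39 = -1651461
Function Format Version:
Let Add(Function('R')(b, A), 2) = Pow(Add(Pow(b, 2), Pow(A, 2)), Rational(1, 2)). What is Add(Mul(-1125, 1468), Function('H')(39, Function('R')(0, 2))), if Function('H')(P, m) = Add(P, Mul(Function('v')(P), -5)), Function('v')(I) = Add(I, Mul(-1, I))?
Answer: -1651461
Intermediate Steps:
Function('v')(I) = 0
Function('R')(b, A) = Add(-2, Pow(Add(Pow(A, 2), Pow(b, 2)), Rational(1, 2))) (Function('R')(b, A) = Add(-2, Pow(Add(Pow(b, 2), Pow(A, 2)), Rational(1, 2))) = Add(-2, Pow(Add(Pow(A, 2), Pow(b, 2)), Rational(1, 2))))
Function('H')(P, m) = P (Function('H')(P, m) = Add(P, Mul(0, -5)) = Add(P, 0) = P)
Add(Mul(-1125, 1468), Function('H')(39, Function('R')(0, 2))) = Add(Mul(-1125, 1468), 39) = Add(-1651500, 39) = -1651461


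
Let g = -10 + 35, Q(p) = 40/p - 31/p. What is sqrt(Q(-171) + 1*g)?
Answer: sqrt(9006)/19 ≈ 4.9947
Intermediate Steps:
Q(p) = 9/p
g = 25
sqrt(Q(-171) + 1*g) = sqrt(9/(-171) + 1*25) = sqrt(9*(-1/171) + 25) = sqrt(-1/19 + 25) = sqrt(474/19) = sqrt(9006)/19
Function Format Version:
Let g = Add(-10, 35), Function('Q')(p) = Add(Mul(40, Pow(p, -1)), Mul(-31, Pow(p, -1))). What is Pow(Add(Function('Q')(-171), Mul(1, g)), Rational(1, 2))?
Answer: Mul(Rational(1, 19), Pow(9006, Rational(1, 2))) ≈ 4.9947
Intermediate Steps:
Function('Q')(p) = Mul(9, Pow(p, -1))
g = 25
Pow(Add(Function('Q')(-171), Mul(1, g)), Rational(1, 2)) = Pow(Add(Mul(9, Pow(-171, -1)), Mul(1, 25)), Rational(1, 2)) = Pow(Add(Mul(9, Rational(-1, 171)), 25), Rational(1, 2)) = Pow(Add(Rational(-1, 19), 25), Rational(1, 2)) = Pow(Rational(474, 19), Rational(1, 2)) = Mul(Rational(1, 19), Pow(9006, Rational(1, 2)))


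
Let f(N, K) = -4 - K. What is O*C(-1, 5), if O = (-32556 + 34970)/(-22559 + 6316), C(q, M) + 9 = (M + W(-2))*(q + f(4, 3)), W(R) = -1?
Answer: 98974/16243 ≈ 6.0933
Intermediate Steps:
C(q, M) = -9 + (-1 + M)*(-7 + q) (C(q, M) = -9 + (M - 1)*(q + (-4 - 1*3)) = -9 + (-1 + M)*(q + (-4 - 3)) = -9 + (-1 + M)*(q - 7) = -9 + (-1 + M)*(-7 + q))
O = -2414/16243 (O = 2414/(-16243) = 2414*(-1/16243) = -2414/16243 ≈ -0.14862)
O*C(-1, 5) = -2414*(-2 - 1*(-1) - 7*5 + 5*(-1))/16243 = -2414*(-2 + 1 - 35 - 5)/16243 = -2414/16243*(-41) = 98974/16243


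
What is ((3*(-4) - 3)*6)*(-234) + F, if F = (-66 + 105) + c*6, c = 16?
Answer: 21195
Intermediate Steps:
F = 135 (F = (-66 + 105) + 16*6 = 39 + 96 = 135)
((3*(-4) - 3)*6)*(-234) + F = ((3*(-4) - 3)*6)*(-234) + 135 = ((-12 - 3)*6)*(-234) + 135 = -15*6*(-234) + 135 = -90*(-234) + 135 = 21060 + 135 = 21195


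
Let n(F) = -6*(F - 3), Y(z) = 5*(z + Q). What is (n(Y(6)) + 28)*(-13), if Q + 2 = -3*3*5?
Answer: -16588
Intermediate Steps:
Q = -47 (Q = -2 - 3*3*5 = -2 - 9*5 = -2 - 45 = -47)
Y(z) = -235 + 5*z (Y(z) = 5*(z - 47) = 5*(-47 + z) = -235 + 5*z)
n(F) = 18 - 6*F (n(F) = -6*(-3 + F) = 18 - 6*F)
(n(Y(6)) + 28)*(-13) = ((18 - 6*(-235 + 5*6)) + 28)*(-13) = ((18 - 6*(-235 + 30)) + 28)*(-13) = ((18 - 6*(-205)) + 28)*(-13) = ((18 + 1230) + 28)*(-13) = (1248 + 28)*(-13) = 1276*(-13) = -16588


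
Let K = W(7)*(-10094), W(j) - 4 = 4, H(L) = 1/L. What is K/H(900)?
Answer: -72676800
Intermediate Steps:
W(j) = 8 (W(j) = 4 + 4 = 8)
K = -80752 (K = 8*(-10094) = -80752)
K/H(900) = -80752/(1/900) = -80752/1/900 = -80752*900 = -72676800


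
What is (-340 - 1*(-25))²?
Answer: 99225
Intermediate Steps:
(-340 - 1*(-25))² = (-340 + 25)² = (-315)² = 99225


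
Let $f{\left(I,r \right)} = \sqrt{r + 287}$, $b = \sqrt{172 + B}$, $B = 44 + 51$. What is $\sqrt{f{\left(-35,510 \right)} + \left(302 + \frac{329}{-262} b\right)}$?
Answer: $\frac{\sqrt{20730488 - 86198 \sqrt{267} + 68644 \sqrt{797}}}{262} \approx 17.599$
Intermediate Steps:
$B = 95$
$b = \sqrt{267}$ ($b = \sqrt{172 + 95} = \sqrt{267} \approx 16.34$)
$f{\left(I,r \right)} = \sqrt{287 + r}$
$\sqrt{f{\left(-35,510 \right)} + \left(302 + \frac{329}{-262} b\right)} = \sqrt{\sqrt{287 + 510} + \left(302 + \frac{329}{-262} \sqrt{267}\right)} = \sqrt{\sqrt{797} + \left(302 + 329 \left(- \frac{1}{262}\right) \sqrt{267}\right)} = \sqrt{\sqrt{797} + \left(302 - \frac{329 \sqrt{267}}{262}\right)} = \sqrt{302 + \sqrt{797} - \frac{329 \sqrt{267}}{262}}$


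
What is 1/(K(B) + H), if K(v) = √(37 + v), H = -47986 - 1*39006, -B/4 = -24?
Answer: -86992/7567607931 - √133/7567607931 ≈ -1.1497e-5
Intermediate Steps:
B = 96 (B = -4*(-24) = 96)
H = -86992 (H = -47986 - 39006 = -86992)
1/(K(B) + H) = 1/(√(37 + 96) - 86992) = 1/(√133 - 86992) = 1/(-86992 + √133)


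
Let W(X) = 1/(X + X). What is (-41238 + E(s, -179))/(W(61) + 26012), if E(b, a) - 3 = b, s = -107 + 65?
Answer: -5035794/3173465 ≈ -1.5868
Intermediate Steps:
s = -42
E(b, a) = 3 + b
W(X) = 1/(2*X)
(-41238 + E(s, -179))/(W(61) + 26012) = (-41238 + (3 - 42))/((1/2)/61 + 26012) = (-41238 - 39)/((1/2)*(1/61) + 26012) = -41277/(1/122 + 26012) = -41277/3173465/122 = -41277*122/3173465 = -5035794/3173465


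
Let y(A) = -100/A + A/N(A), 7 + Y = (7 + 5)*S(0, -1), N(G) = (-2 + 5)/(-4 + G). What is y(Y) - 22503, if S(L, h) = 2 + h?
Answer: -67564/3 ≈ -22521.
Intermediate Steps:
N(G) = 3/(-4 + G)
Y = 5 (Y = -7 + (7 + 5)*(2 - 1) = -7 + 12*1 = -7 + 12 = 5)
y(A) = -100/A + A*(-4/3 + A/3) (y(A) = -100/A + A/((3/(-4 + A))) = -100/A + A*(-4/3 + A/3))
y(Y) - 22503 = (⅓)*(-300 + 5²*(-4 + 5))/5 - 22503 = (⅓)*(⅕)*(-300 + 25*1) - 22503 = (⅓)*(⅕)*(-300 + 25) - 22503 = (⅓)*(⅕)*(-275) - 22503 = -55/3 - 22503 = -67564/3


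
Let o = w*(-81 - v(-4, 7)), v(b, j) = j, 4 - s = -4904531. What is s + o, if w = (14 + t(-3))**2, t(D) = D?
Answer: 4893887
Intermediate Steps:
s = 4904535 (s = 4 - 1*(-4904531) = 4 + 4904531 = 4904535)
w = 121 (w = (14 - 3)**2 = 11**2 = 121)
o = -10648 (o = 121*(-81 - 1*7) = 121*(-81 - 7) = 121*(-88) = -10648)
s + o = 4904535 - 10648 = 4893887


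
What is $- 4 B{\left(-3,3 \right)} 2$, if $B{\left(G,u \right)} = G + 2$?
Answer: $8$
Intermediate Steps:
$B{\left(G,u \right)} = 2 + G$
$- 4 B{\left(-3,3 \right)} 2 = - 4 \left(2 - 3\right) 2 = \left(-4\right) \left(-1\right) 2 = 4 \cdot 2 = 8$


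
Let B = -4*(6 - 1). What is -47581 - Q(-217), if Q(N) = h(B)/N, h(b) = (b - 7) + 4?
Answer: -10325100/217 ≈ -47581.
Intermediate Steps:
B = -20 (B = -4*5 = -20)
h(b) = -3 + b (h(b) = (-7 + b) + 4 = -3 + b)
Q(N) = -23/N (Q(N) = (-3 - 20)/N = -23/N)
-47581 - Q(-217) = -47581 - (-23)/(-217) = -47581 - (-23)*(-1)/217 = -47581 - 1*23/217 = -47581 - 23/217 = -10325100/217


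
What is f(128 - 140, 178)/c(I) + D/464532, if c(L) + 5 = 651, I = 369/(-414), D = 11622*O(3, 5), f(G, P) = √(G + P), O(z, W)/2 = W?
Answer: 9685/38711 + √166/646 ≈ 0.27013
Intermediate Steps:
O(z, W) = 2*W
D = 116220 (D = 11622*(2*5) = 11622*10 = 116220)
I = -41/46 (I = 369*(-1/414) = -41/46 ≈ -0.89130)
c(L) = 646 (c(L) = -5 + 651 = 646)
f(128 - 140, 178)/c(I) + D/464532 = √((128 - 140) + 178)/646 + 116220/464532 = √(-12 + 178)*(1/646) + 116220*(1/464532) = √166*(1/646) + 9685/38711 = √166/646 + 9685/38711 = 9685/38711 + √166/646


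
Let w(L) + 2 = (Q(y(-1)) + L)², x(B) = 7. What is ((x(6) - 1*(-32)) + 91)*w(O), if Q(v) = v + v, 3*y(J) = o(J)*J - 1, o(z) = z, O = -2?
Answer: 260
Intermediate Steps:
y(J) = -⅓ + J²/3 (y(J) = (J*J - 1)/3 = (J² - 1)/3 = (-1 + J²)/3 = -⅓ + J²/3)
Q(v) = 2*v
w(L) = -2 + L² (w(L) = -2 + (2*(-⅓ + (⅓)*(-1)²) + L)² = -2 + (2*(-⅓ + (⅓)*1) + L)² = -2 + (2*(-⅓ + ⅓) + L)² = -2 + (2*0 + L)² = -2 + (0 + L)² = -2 + L²)
((x(6) - 1*(-32)) + 91)*w(O) = ((7 - 1*(-32)) + 91)*(-2 + (-2)²) = ((7 + 32) + 91)*(-2 + 4) = (39 + 91)*2 = 130*2 = 260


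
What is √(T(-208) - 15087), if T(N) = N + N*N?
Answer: √27969 ≈ 167.24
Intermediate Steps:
T(N) = N + N²
√(T(-208) - 15087) = √(-208*(1 - 208) - 15087) = √(-208*(-207) - 15087) = √(43056 - 15087) = √27969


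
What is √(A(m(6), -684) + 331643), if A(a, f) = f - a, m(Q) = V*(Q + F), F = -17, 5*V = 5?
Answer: √330970 ≈ 575.30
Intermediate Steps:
V = 1 (V = (⅕)*5 = 1)
m(Q) = -17 + Q (m(Q) = 1*(Q - 17) = 1*(-17 + Q) = -17 + Q)
√(A(m(6), -684) + 331643) = √((-684 - (-17 + 6)) + 331643) = √((-684 - 1*(-11)) + 331643) = √((-684 + 11) + 331643) = √(-673 + 331643) = √330970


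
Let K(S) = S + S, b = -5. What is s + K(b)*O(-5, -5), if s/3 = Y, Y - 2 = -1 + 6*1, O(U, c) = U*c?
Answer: -229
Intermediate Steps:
K(S) = 2*S
Y = 7 (Y = 2 + (-1 + 6*1) = 2 + (-1 + 6) = 2 + 5 = 7)
s = 21 (s = 3*7 = 21)
s + K(b)*O(-5, -5) = 21 + (2*(-5))*(-5*(-5)) = 21 - 10*25 = 21 - 250 = -229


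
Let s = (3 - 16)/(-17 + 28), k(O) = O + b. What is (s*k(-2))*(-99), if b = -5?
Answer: -819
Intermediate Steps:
k(O) = -5 + O (k(O) = O - 5 = -5 + O)
s = -13/11 ≈ -1.1818
(s*k(-2))*(-99) = -13*(-5 - 2)/11*(-99) = -13/11*(-7)*(-99) = (91/11)*(-99) = -819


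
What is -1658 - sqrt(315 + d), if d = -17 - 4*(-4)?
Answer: -1658 - sqrt(314) ≈ -1675.7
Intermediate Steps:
d = -1 (d = -17 + 16 = -1)
-1658 - sqrt(315 + d) = -1658 - sqrt(315 - 1) = -1658 - sqrt(314)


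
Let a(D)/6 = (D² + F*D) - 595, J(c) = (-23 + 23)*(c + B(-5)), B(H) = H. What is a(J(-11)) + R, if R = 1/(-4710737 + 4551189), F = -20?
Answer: -569586361/159548 ≈ -3570.0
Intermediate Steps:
J(c) = 0 (J(c) = (-23 + 23)*(c - 5) = 0*(-5 + c) = 0)
a(D) = -3570 - 120*D + 6*D² (a(D) = 6*((D² - 20*D) - 595) = 6*(-595 + D² - 20*D) = -3570 - 120*D + 6*D²)
R = -1/159548 (R = 1/(-159548) = -1/159548 ≈ -6.2677e-6)
a(J(-11)) + R = (-3570 - 120*0 + 6*0²) - 1/159548 = (-3570 + 0 + 6*0) - 1/159548 = (-3570 + 0 + 0) - 1/159548 = -3570 - 1/159548 = -569586361/159548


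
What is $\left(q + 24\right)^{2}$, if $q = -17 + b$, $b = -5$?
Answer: $4$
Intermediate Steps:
$q = -22$ ($q = -17 - 5 = -22$)
$\left(q + 24\right)^{2} = \left(-22 + 24\right)^{2} = 2^{2} = 4$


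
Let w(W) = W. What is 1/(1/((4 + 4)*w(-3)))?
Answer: -24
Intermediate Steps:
1/(1/((4 + 4)*w(-3))) = 1/(1/((4 + 4)*(-3))) = 1/(1/(8*(-3))) = 1/(1/(-24)) = 1/(-1/24) = -24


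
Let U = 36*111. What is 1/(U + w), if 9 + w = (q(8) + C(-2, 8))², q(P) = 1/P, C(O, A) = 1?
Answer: 64/255249 ≈ 0.00025074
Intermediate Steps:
q(P) = 1/P
U = 3996
w = -495/64 (w = -9 + (1/8 + 1)² = -9 + (⅛ + 1)² = -9 + (9/8)² = -9 + 81/64 = -495/64 ≈ -7.7344)
1/(U + w) = 1/(3996 - 495/64) = 1/(255249/64) = 64/255249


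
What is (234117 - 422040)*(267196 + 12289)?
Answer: -52521659655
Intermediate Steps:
(234117 - 422040)*(267196 + 12289) = -187923*279485 = -52521659655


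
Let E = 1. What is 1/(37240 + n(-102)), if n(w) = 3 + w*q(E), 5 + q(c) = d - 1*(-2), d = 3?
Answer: 1/37243 ≈ 2.6851e-5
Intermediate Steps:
q(c) = 0 (q(c) = -5 + (3 - 1*(-2)) = -5 + (3 + 2) = -5 + 5 = 0)
n(w) = 3 (n(w) = 3 + w*0 = 3 + 0 = 3)
1/(37240 + n(-102)) = 1/(37240 + 3) = 1/37243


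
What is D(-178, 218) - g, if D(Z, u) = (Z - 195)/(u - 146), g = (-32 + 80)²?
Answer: -166261/72 ≈ -2309.2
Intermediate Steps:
g = 2304 (g = 48² = 2304)
D(Z, u) = (-195 + Z)/(-146 + u)
D(-178, 218) - g = (-195 - 178)/(-146 + 218) - 1*2304 = -373/72 - 2304 = -166261/72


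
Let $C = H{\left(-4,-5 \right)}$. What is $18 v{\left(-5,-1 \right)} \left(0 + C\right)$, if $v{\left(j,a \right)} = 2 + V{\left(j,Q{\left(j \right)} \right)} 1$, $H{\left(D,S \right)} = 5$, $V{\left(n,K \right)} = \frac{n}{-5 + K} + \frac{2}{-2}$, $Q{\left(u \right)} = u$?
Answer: $135$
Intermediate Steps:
$V{\left(n,K \right)} = -1 + \frac{n}{-5 + K}$ ($V{\left(n,K \right)} = \frac{n}{-5 + K} + 2 \left(- \frac{1}{2}\right) = \frac{n}{-5 + K} - 1 = -1 + \frac{n}{-5 + K}$)
$C = 5$
$v{\left(j,a \right)} = 2 + \frac{5}{-5 + j}$ ($v{\left(j,a \right)} = 2 + \frac{5 + j - j}{-5 + j} 1 = 2 + \frac{1}{-5 + j} 5 \cdot 1 = 2 + \frac{5}{-5 + j} 1 = 2 + \frac{5}{-5 + j}$)
$18 v{\left(-5,-1 \right)} \left(0 + C\right) = 18 \frac{-5 + 2 \left(-5\right)}{-5 - 5} \left(0 + 5\right) = 18 \frac{-5 - 10}{-10} \cdot 5 = 18 \left(\left(- \frac{1}{10}\right) \left(-15\right)\right) 5 = 18 \cdot \frac{3}{2} \cdot 5 = 27 \cdot 5 = 135$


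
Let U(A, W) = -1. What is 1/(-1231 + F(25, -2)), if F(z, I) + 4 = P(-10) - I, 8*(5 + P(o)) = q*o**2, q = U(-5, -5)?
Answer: -2/2501 ≈ -0.00079968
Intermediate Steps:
q = -1
P(o) = -5 - o**2/8 (P(o) = -5 + (-o**2)/8 = -5 - o**2/8)
F(z, I) = -43/2 - I (F(z, I) = -4 + ((-5 - 1/8*(-10)**2) - I) = -4 + ((-5 - 1/8*100) - I) = -4 + ((-5 - 25/2) - I) = -4 + (-35/2 - I) = -43/2 - I)
1/(-1231 + F(25, -2)) = 1/(-1231 + (-43/2 - 1*(-2))) = 1/(-1231 + (-43/2 + 2)) = 1/(-1231 - 39/2) = 1/(-2501/2) = -2/2501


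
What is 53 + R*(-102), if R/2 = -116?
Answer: 23717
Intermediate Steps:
R = -232 (R = 2*(-116) = -232)
53 + R*(-102) = 53 - 232*(-102) = 53 + 23664 = 23717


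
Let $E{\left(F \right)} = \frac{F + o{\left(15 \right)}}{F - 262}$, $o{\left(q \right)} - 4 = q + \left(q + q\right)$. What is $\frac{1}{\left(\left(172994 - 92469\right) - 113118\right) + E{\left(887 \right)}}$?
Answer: $- \frac{625}{20369689} \approx -3.0683 \cdot 10^{-5}$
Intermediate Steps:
$o{\left(q \right)} = 4 + 3 q$ ($o{\left(q \right)} = 4 + \left(q + \left(q + q\right)\right) = 4 + \left(q + 2 q\right) = 4 + 3 q$)
$E{\left(F \right)} = \frac{49 + F}{-262 + F}$ ($E{\left(F \right)} = \frac{F + \left(4 + 3 \cdot 15\right)}{F - 262} = \frac{F + \left(4 + 45\right)}{-262 + F} = \frac{F + 49}{-262 + F} = \frac{49 + F}{-262 + F}$)
$\frac{1}{\left(\left(172994 - 92469\right) - 113118\right) + E{\left(887 \right)}} = \frac{1}{\left(\left(172994 - 92469\right) - 113118\right) + \frac{49 + 887}{-262 + 887}} = \frac{1}{\left(80525 - 113118\right) + \frac{1}{625} \cdot 936} = \frac{1}{-32593 + \frac{1}{625} \cdot 936} = \frac{1}{-32593 + \frac{936}{625}} = \frac{1}{- \frac{20369689}{625}} = - \frac{625}{20369689}$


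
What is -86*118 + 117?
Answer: -10031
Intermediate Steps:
-86*118 + 117 = -10148 + 117 = -10031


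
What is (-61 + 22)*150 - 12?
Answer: -5862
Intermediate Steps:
(-61 + 22)*150 - 12 = -39*150 - 12 = -5850 - 12 = -5862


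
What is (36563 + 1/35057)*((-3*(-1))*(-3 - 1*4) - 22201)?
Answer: -28483917202424/35057 ≈ -8.1250e+8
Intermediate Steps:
(36563 + 1/35057)*((-3*(-1))*(-3 - 1*4) - 22201) = (36563 + 1/35057)*(3*(-3 - 4) - 22201) = 1281789092*(3*(-7) - 22201)/35057 = 1281789092*(-21 - 22201)/35057 = (1281789092/35057)*(-22222) = -28483917202424/35057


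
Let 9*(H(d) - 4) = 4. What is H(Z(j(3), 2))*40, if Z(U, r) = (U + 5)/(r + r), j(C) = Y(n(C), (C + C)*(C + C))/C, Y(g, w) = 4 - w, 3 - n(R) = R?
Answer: 1600/9 ≈ 177.78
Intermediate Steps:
n(R) = 3 - R
j(C) = (4 - 4*C²)/C (j(C) = (4 - (C + C)*(C + C))/C = (4 - 2*C*2*C)/C = (4 - 4*C²)/C)
Z(U, r) = (5 + U)/(2*r) (Z(U, r) = (5 + U)/((2*r)) = (5 + U)*(1/(2*r)) = (5 + U)/(2*r))
H(d) = 40/9 (H(d) = 4 + (⅑)*4 = 4 + 4/9 = 40/9)
H(Z(j(3), 2))*40 = (40/9)*40 = 1600/9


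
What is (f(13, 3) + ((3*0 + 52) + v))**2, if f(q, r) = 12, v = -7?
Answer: 3249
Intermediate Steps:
(f(13, 3) + ((3*0 + 52) + v))**2 = (12 + ((3*0 + 52) - 7))**2 = (12 + ((0 + 52) - 7))**2 = (12 + (52 - 7))**2 = (12 + 45)**2 = 57**2 = 3249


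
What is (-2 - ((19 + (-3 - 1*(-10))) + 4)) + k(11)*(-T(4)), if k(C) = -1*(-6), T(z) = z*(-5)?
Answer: 88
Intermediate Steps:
T(z) = -5*z
k(C) = 6
(-2 - ((19 + (-3 - 1*(-10))) + 4)) + k(11)*(-T(4)) = (-2 - ((19 + (-3 - 1*(-10))) + 4)) + 6*(-(-5)*4) = (-2 - ((19 + (-3 + 10)) + 4)) + 6*(-1*(-20)) = (-2 - ((19 + 7) + 4)) + 6*20 = (-2 - (26 + 4)) + 120 = (-2 - 1*30) + 120 = (-2 - 30) + 120 = -32 + 120 = 88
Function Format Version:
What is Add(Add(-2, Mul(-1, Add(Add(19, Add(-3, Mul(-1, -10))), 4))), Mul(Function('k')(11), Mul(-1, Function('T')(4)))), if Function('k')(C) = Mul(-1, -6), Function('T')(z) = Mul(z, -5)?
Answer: 88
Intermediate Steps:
Function('T')(z) = Mul(-5, z)
Function('k')(C) = 6
Add(Add(-2, Mul(-1, Add(Add(19, Add(-3, Mul(-1, -10))), 4))), Mul(Function('k')(11), Mul(-1, Function('T')(4)))) = Add(Add(-2, Mul(-1, Add(Add(19, Add(-3, Mul(-1, -10))), 4))), Mul(6, Mul(-1, Mul(-5, 4)))) = Add(Add(-2, Mul(-1, Add(Add(19, Add(-3, 10)), 4))), Mul(6, Mul(-1, -20))) = Add(Add(-2, Mul(-1, Add(Add(19, 7), 4))), Mul(6, 20)) = Add(Add(-2, Mul(-1, Add(26, 4))), 120) = Add(Add(-2, Mul(-1, 30)), 120) = Add(Add(-2, -30), 120) = Add(-32, 120) = 88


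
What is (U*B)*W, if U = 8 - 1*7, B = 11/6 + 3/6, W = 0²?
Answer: 0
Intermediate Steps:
W = 0
B = 7/3 (B = 11*(⅙) + 3*(⅙) = 11/6 + ½ = 7/3 ≈ 2.3333)
U = 1 (U = 8 - 7 = 1)
(U*B)*W = (1*(7/3))*0 = (7/3)*0 = 0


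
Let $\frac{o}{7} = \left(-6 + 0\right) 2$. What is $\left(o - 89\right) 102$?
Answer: $-17646$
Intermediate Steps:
$o = -84$ ($o = 7 \left(-6 + 0\right) 2 = 7 \left(\left(-6\right) 2\right) = 7 \left(-12\right) = -84$)
$\left(o - 89\right) 102 = \left(-84 - 89\right) 102 = \left(-173\right) 102 = -17646$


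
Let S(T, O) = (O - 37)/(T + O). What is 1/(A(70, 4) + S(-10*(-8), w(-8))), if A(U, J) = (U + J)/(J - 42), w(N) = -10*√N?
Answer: -649040/1519641 + 93860*I*√2/1519641 ≈ -0.4271 + 0.087348*I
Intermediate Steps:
A(U, J) = (J + U)/(-42 + J)
S(T, O) = (-37 + O)/(O + T)
1/(A(70, 4) + S(-10*(-8), w(-8))) = 1/((4 + 70)/(-42 + 4) + (-37 - 20*I*√2)/(-20*I*√2 - 10*(-8))) = 1/(74/(-38) + (-37 - 20*I*√2)/(-20*I*√2 + 80)) = 1/(-1/38*74 + (-37 - 20*I*√2)/(-20*I*√2 + 80)) = 1/(-37/19 + (-37 - 20*I*√2)/(80 - 20*I*√2))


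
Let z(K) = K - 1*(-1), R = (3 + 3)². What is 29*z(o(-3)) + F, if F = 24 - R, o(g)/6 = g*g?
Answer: 1583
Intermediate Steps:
o(g) = 6*g² (o(g) = 6*(g*g) = 6*g²)
R = 36 (R = 6² = 36)
z(K) = 1 + K (z(K) = K + 1 = 1 + K)
F = -12 (F = 24 - 1*36 = 24 - 36 = -12)
29*z(o(-3)) + F = 29*(1 + 6*(-3)²) - 12 = 29*(1 + 6*9) - 12 = 29*(1 + 54) - 12 = 29*55 - 12 = 1595 - 12 = 1583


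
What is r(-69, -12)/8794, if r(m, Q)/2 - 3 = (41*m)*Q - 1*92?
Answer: 33859/4397 ≈ 7.7005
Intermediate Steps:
r(m, Q) = -178 + 82*Q*m (r(m, Q) = 6 + 2*((41*m)*Q - 1*92) = 6 + 2*(41*Q*m - 92) = 6 + 2*(-92 + 41*Q*m) = 6 + (-184 + 82*Q*m) = -178 + 82*Q*m)
r(-69, -12)/8794 = (-178 + 82*(-12)*(-69))/8794 = (-178 + 67896)*(1/8794) = 67718*(1/8794) = 33859/4397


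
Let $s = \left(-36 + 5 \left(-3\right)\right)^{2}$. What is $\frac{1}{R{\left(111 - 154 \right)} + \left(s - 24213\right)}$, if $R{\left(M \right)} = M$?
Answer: $- \frac{1}{21655} \approx -4.6179 \cdot 10^{-5}$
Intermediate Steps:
$s = 2601$ ($s = \left(-36 - 15\right)^{2} = \left(-51\right)^{2} = 2601$)
$\frac{1}{R{\left(111 - 154 \right)} + \left(s - 24213\right)} = \frac{1}{\left(111 - 154\right) + \left(2601 - 24213\right)} = \frac{1}{\left(111 - 154\right) - 21612} = \frac{1}{-43 - 21612} = \frac{1}{-21655} = - \frac{1}{21655}$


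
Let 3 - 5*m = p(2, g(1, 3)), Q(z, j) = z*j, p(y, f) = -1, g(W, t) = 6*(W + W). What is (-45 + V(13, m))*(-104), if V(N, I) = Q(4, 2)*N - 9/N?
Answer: -6064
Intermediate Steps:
g(W, t) = 12*W (g(W, t) = 6*(2*W) = 12*W)
Q(z, j) = j*z
m = ⅘ (m = ⅗ - ⅕*(-1) = ⅗ + ⅕ = ⅘ ≈ 0.80000)
V(N, I) = -9/N + 8*N (V(N, I) = (2*4)*N - 9/N = 8*N - 9/N = -9/N + 8*N)
(-45 + V(13, m))*(-104) = (-45 + (-9/13 + 8*13))*(-104) = (-45 + (-9*1/13 + 104))*(-104) = (-45 + (-9/13 + 104))*(-104) = (-45 + 1343/13)*(-104) = (758/13)*(-104) = -6064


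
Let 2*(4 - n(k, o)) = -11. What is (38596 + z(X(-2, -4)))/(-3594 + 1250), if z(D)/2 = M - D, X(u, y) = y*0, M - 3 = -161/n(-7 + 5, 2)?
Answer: -366397/22268 ≈ -16.454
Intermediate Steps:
n(k, o) = 19/2 (n(k, o) = 4 - 1/2*(-11) = 4 + 11/2 = 19/2)
M = -265/19 (M = 3 - 161/19/2 = 3 - 161*2/19 = 3 - 322/19 = -265/19 ≈ -13.947)
X(u, y) = 0
z(D) = -530/19 - 2*D (z(D) = 2*(-265/19 - D) = -530/19 - 2*D)
(38596 + z(X(-2, -4)))/(-3594 + 1250) = (38596 + (-530/19 - 2*0))/(-3594 + 1250) = (38596 + (-530/19 + 0))/(-2344) = (38596 - 530/19)*(-1/2344) = (732794/19)*(-1/2344) = -366397/22268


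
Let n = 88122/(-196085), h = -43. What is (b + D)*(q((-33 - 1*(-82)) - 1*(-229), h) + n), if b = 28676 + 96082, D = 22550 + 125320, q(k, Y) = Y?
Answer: -2322729763956/196085 ≈ -1.1846e+7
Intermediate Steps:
D = 147870
b = 124758
n = -88122/196085 (n = 88122*(-1/196085) = -88122/196085 ≈ -0.44941)
(b + D)*(q((-33 - 1*(-82)) - 1*(-229), h) + n) = (124758 + 147870)*(-43 - 88122/196085) = 272628*(-8519777/196085) = -2322729763956/196085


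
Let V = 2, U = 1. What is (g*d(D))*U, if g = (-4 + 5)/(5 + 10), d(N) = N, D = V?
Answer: 2/15 ≈ 0.13333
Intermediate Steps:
D = 2
g = 1/15 ≈ 0.066667
(g*d(D))*U = ((1/15)*2)*1 = (2/15)*1 = 2/15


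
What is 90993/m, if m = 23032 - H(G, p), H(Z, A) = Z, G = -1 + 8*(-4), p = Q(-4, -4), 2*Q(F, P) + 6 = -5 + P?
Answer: 12999/3295 ≈ 3.9451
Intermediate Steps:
Q(F, P) = -11/2 + P/2 (Q(F, P) = -3 + (-5 + P)/2 = -3 + (-5/2 + P/2) = -11/2 + P/2)
p = -15/2 (p = -11/2 + (½)*(-4) = -11/2 - 2 = -15/2 ≈ -7.5000)
G = -33 (G = -1 - 32 = -33)
m = 23065 (m = 23032 - 1*(-33) = 23032 + 33 = 23065)
90993/m = 90993/23065 = 90993*(1/23065) = 12999/3295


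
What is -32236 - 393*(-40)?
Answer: -16516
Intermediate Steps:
-32236 - 393*(-40) = -32236 - 1*(-15720) = -32236 + 15720 = -16516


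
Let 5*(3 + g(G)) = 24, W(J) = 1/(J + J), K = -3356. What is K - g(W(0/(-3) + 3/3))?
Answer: -16789/5 ≈ -3357.8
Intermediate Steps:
W(J) = 1/(2*J)
g(G) = 9/5 (g(G) = -3 + (⅕)*24 = -3 + 24/5 = 9/5)
K - g(W(0/(-3) + 3/3)) = -3356 - 1*9/5 = -3356 - 9/5 = -16789/5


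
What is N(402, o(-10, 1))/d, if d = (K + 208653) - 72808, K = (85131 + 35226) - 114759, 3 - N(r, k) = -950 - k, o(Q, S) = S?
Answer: 954/141443 ≈ 0.0067448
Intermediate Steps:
N(r, k) = 953 + k (N(r, k) = 3 - (-950 - k) = 3 + (950 + k) = 953 + k)
K = 5598 (K = 120357 - 114759 = 5598)
d = 141443 (d = (5598 + 208653) - 72808 = 214251 - 72808 = 141443)
N(402, o(-10, 1))/d = (953 + 1)/141443 = 954*(1/141443) = 954/141443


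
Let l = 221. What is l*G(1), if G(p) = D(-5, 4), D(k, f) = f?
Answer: 884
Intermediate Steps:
G(p) = 4
l*G(1) = 221*4 = 884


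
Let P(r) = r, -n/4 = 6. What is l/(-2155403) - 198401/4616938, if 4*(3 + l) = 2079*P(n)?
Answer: -370028575177/9951362016014 ≈ -0.037184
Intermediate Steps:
n = -24 (n = -4*6 = -24)
l = -12477 (l = -3 + (2079*(-24))/4 = -3 + (¼)*(-49896) = -3 - 12474 = -12477)
l/(-2155403) - 198401/4616938 = -12477/(-2155403) - 198401/4616938 = -12477*(-1/2155403) - 198401*1/4616938 = 12477/2155403 - 198401/4616938 = -370028575177/9951362016014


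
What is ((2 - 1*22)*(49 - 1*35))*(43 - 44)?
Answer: 280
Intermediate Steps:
((2 - 1*22)*(49 - 1*35))*(43 - 44) = ((2 - 22)*(49 - 35))*(-1) = -20*14*(-1) = -280*(-1) = 280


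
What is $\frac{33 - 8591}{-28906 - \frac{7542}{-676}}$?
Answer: $\frac{2892604}{9766457} \approx 0.29618$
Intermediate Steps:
$\frac{33 - 8591}{-28906 - \frac{7542}{-676}} = - \frac{8558}{-28906 - - \frac{3771}{338}} = - \frac{8558}{-28906 + \frac{3771}{338}} = - \frac{8558}{- \frac{9766457}{338}} = \left(-8558\right) \left(- \frac{338}{9766457}\right) = \frac{2892604}{9766457}$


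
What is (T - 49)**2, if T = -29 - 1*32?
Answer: 12100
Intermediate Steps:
T = -61 (T = -29 - 32 = -61)
(T - 49)**2 = (-61 - 49)**2 = (-110)**2 = 12100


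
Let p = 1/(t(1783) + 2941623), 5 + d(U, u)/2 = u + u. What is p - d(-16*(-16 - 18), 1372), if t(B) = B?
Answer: -16123978067/2943406 ≈ -5478.0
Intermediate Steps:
d(U, u) = -10 + 4*u (d(U, u) = -10 + 2*(u + u) = -10 + 2*(2*u) = -10 + 4*u)
p = 1/2943406 (p = 1/(1783 + 2941623) = 1/2943406 ≈ 3.3974e-7)
p - d(-16*(-16 - 18), 1372) = 1/2943406 - (-10 + 4*1372) = 1/2943406 - (-10 + 5488) = 1/2943406 - 1*5478 = 1/2943406 - 5478 = -16123978067/2943406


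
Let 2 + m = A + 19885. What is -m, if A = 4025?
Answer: -23908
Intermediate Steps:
m = 23908 (m = -2 + (4025 + 19885) = -2 + 23910 = 23908)
-m = -1*23908 = -23908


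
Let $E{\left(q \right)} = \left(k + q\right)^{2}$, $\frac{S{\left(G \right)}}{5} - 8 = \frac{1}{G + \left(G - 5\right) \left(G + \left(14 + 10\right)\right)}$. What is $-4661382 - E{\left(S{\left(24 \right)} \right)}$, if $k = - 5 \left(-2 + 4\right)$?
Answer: $- \frac{4084606891897}{876096} \approx -4.6623 \cdot 10^{6}$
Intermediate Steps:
$k = -10$ ($k = \left(-5\right) 2 = -10$)
$S{\left(G \right)} = 40 + \frac{5}{G + \left(-5 + G\right) \left(24 + G\right)}$ ($S{\left(G \right)} = 40 + \frac{5}{G + \left(G - 5\right) \left(G + \left(14 + 10\right)\right)} = 40 + \frac{5}{G + \left(-5 + G\right) \left(G + 24\right)} = 40 + \frac{5}{G + \left(-5 + G\right) \left(24 + G\right)}$)
$E{\left(q \right)} = \left(-10 + q\right)^{2}$
$-4661382 - E{\left(S{\left(24 \right)} \right)} = -4661382 - \left(-10 + \frac{5 \left(-959 + 8 \cdot 24^{2} + 160 \cdot 24\right)}{-120 + 24^{2} + 20 \cdot 24}\right)^{2} = -4661382 - \left(-10 + \frac{5 \left(-959 + 8 \cdot 576 + 3840\right)}{-120 + 576 + 480}\right)^{2} = -4661382 - \left(-10 + \frac{5 \left(-959 + 4608 + 3840\right)}{936}\right)^{2} = -4661382 - \left(-10 + 5 \cdot \frac{1}{936} \cdot 7489\right)^{2} = -4661382 - \left(-10 + \frac{37445}{936}\right)^{2} = -4661382 - \left(\frac{28085}{936}\right)^{2} = -4661382 - \frac{788767225}{876096} = - \frac{4084606891897}{876096}$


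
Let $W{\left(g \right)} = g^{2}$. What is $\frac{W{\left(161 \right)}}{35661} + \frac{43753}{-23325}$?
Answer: $- \frac{318556136}{277264275} \approx -1.1489$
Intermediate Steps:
$\frac{W{\left(161 \right)}}{35661} + \frac{43753}{-23325} = \frac{161^{2}}{35661} + \frac{43753}{-23325} = 25921 \cdot \frac{1}{35661} + 43753 \left(- \frac{1}{23325}\right) = \frac{25921}{35661} - \frac{43753}{23325} = - \frac{318556136}{277264275}$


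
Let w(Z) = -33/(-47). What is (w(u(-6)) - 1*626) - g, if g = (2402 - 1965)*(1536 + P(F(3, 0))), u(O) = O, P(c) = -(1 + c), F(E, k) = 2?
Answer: -31515676/47 ≈ -6.7055e+5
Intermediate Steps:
P(c) = -1 - c
g = 669921 (g = (2402 - 1965)*(1536 + (-1 - 1*2)) = 437*(1536 + (-1 - 2)) = 437*(1536 - 3) = 437*1533 = 669921)
w(Z) = 33/47 (w(Z) = -33*(-1/47) = 33/47)
(w(u(-6)) - 1*626) - g = (33/47 - 1*626) - 1*669921 = (33/47 - 626) - 669921 = -29389/47 - 669921 = -31515676/47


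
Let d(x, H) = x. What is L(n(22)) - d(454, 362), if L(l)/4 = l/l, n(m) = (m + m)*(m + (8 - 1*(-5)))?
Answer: -450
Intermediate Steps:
n(m) = 2*m*(13 + m) (n(m) = (2*m)*(m + (8 + 5)) = (2*m)*(m + 13) = (2*m)*(13 + m) = 2*m*(13 + m))
L(l) = 4 (L(l) = 4*(l/l) = 4*1 = 4)
L(n(22)) - d(454, 362) = 4 - 1*454 = 4 - 454 = -450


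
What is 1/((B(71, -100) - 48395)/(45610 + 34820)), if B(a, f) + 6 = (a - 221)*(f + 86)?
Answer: -80430/46301 ≈ -1.7371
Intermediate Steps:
B(a, f) = -6 + (-221 + a)*(86 + f) (B(a, f) = -6 + (a - 221)*(f + 86) = -6 + (-221 + a)*(86 + f))
1/((B(71, -100) - 48395)/(45610 + 34820)) = 1/(((-19012 - 221*(-100) + 86*71 + 71*(-100)) - 48395)/(45610 + 34820)) = 1/(((-19012 + 22100 + 6106 - 7100) - 48395)/80430) = 1/((2094 - 48395)*(1/80430)) = 1/(-46301*1/80430) = 1/(-46301/80430) = -80430/46301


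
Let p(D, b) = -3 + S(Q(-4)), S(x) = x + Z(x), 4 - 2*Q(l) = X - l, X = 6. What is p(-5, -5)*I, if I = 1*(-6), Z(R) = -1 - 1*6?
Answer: 78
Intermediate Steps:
Z(R) = -7 (Z(R) = -1 - 6 = -7)
Q(l) = -1 + l/2 (Q(l) = 2 - (6 - l)/2 = 2 + (-3 + l/2) = -1 + l/2)
S(x) = -7 + x (S(x) = x - 7 = -7 + x)
p(D, b) = -13 (p(D, b) = -3 + (-7 + (-1 + (½)*(-4))) = -3 + (-7 + (-1 - 2)) = -3 + (-7 - 3) = -3 - 10 = -13)
I = -6
p(-5, -5)*I = -13*(-6) = 78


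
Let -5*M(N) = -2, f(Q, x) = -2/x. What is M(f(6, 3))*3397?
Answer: 6794/5 ≈ 1358.8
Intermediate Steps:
M(N) = ⅖ (M(N) = -⅕*(-2) = ⅖)
M(f(6, 3))*3397 = (⅖)*3397 = 6794/5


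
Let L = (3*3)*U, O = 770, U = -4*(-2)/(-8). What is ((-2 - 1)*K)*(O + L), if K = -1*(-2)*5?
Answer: -22830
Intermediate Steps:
K = 10 (K = 2*5 = 10)
U = -1 (U = 8*(-⅛) = -1)
L = -9 (L = (3*3)*(-1) = 9*(-1) = -9)
((-2 - 1)*K)*(O + L) = ((-2 - 1)*10)*(770 - 9) = -3*10*761 = -30*761 = -22830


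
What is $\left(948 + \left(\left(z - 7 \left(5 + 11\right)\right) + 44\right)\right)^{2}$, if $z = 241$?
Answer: $1256641$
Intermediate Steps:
$\left(948 + \left(\left(z - 7 \left(5 + 11\right)\right) + 44\right)\right)^{2} = \left(948 + \left(\left(241 - 7 \left(5 + 11\right)\right) + 44\right)\right)^{2} = \left(948 + \left(\left(241 - 112\right) + 44\right)\right)^{2} = \left(948 + \left(129 + 44\right)\right)^{2} = \left(948 + 173\right)^{2} = 1121^{2} = 1256641$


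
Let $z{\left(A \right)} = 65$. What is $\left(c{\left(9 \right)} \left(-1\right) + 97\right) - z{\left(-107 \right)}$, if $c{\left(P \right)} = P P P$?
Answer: $-697$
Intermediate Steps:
$c{\left(P \right)} = P^{3}$ ($c{\left(P \right)} = P P^{2} = P^{3}$)
$\left(c{\left(9 \right)} \left(-1\right) + 97\right) - z{\left(-107 \right)} = \left(9^{3} \left(-1\right) + 97\right) - 65 = \left(729 \left(-1\right) + 97\right) - 65 = \left(-729 + 97\right) - 65 = -632 - 65 = -697$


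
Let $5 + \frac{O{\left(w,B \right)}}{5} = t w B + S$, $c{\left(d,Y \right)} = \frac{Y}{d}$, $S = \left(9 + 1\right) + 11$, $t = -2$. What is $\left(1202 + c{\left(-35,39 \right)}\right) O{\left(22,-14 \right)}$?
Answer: $\frac{26563592}{7} \approx 3.7948 \cdot 10^{6}$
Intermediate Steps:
$S = 21$ ($S = 10 + 11 = 21$)
$O{\left(w,B \right)} = 80 - 10 B w$ ($O{\left(w,B \right)} = -25 + 5 \left(- 2 w B + 21\right) = -25 + 5 \left(- 2 B w + 21\right) = -25 + 5 \left(21 - 2 B w\right) = -25 - \left(-105 + 10 B w\right) = 80 - 10 B w$)
$\left(1202 + c{\left(-35,39 \right)}\right) O{\left(22,-14 \right)} = \left(1202 + \frac{39}{-35}\right) \left(80 - \left(-140\right) 22\right) = \left(1202 + 39 \left(- \frac{1}{35}\right)\right) \left(80 + 3080\right) = \left(1202 - \frac{39}{35}\right) 3160 = \frac{42031}{35} \cdot 3160 = \frac{26563592}{7}$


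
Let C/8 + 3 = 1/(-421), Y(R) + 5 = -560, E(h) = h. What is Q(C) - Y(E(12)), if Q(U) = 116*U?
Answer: -935127/421 ≈ -2221.2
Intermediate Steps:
Y(R) = -565 (Y(R) = -5 - 560 = -565)
C = -10112/421 (C = -24 + 8/(-421) = -24 + 8*(-1/421) = -24 - 8/421 = -10112/421 ≈ -24.019)
Q(C) - Y(E(12)) = 116*(-10112/421) - 1*(-565) = -1172992/421 + 565 = -935127/421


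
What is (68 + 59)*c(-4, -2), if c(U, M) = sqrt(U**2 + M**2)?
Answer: 254*sqrt(5) ≈ 567.96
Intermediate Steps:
c(U, M) = sqrt(M**2 + U**2)
(68 + 59)*c(-4, -2) = (68 + 59)*sqrt((-2)**2 + (-4)**2) = 127*sqrt(4 + 16) = 127*sqrt(20) = 127*(2*sqrt(5)) = 254*sqrt(5)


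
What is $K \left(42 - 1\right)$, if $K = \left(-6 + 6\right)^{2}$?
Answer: $0$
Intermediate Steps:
$K = 0$ ($K = 0^{2} = 0$)
$K \left(42 - 1\right) = 0 \left(42 - 1\right) = 0 \cdot 41 = 0$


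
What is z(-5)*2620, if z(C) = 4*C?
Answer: -52400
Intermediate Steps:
z(-5)*2620 = (4*(-5))*2620 = -20*2620 = -52400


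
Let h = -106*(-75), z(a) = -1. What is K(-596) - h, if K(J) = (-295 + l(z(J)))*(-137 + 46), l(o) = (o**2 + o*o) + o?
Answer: 18804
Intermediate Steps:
l(o) = o + 2*o**2 (l(o) = (o**2 + o**2) + o = 2*o**2 + o = o + 2*o**2)
K(J) = 26754 (K(J) = (-295 - (1 + 2*(-1)))*(-137 + 46) = (-295 - (1 - 2))*(-91) = (-295 - 1*(-1))*(-91) = (-295 + 1)*(-91) = -294*(-91) = 26754)
h = 7950
K(-596) - h = 26754 - 1*7950 = 26754 - 7950 = 18804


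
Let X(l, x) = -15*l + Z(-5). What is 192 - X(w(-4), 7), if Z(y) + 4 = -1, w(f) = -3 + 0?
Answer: 152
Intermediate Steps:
w(f) = -3
Z(y) = -5 (Z(y) = -4 - 1 = -5)
X(l, x) = -5 - 15*l (X(l, x) = -15*l - 5 = -5 - 15*l)
192 - X(w(-4), 7) = 192 - (-5 - 15*(-3)) = 192 - (-5 + 45) = 192 - 1*40 = 192 - 40 = 152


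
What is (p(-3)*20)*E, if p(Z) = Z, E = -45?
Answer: 2700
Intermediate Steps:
(p(-3)*20)*E = -3*20*(-45) = -60*(-45) = 2700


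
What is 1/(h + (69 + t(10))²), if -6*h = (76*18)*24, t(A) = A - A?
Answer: -1/711 ≈ -0.0014065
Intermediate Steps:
t(A) = 0
h = -5472 (h = -76*18*24/6 = -228*24 = -⅙*32832 = -5472)
1/(h + (69 + t(10))²) = 1/(-5472 + (69 + 0)²) = 1/(-5472 + 69²) = 1/(-5472 + 4761) = 1/(-711) = -1/711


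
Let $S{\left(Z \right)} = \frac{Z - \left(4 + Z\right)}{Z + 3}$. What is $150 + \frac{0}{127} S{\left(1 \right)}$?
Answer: $150$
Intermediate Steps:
$S{\left(Z \right)} = - \frac{4}{3 + Z}$
$150 + \frac{0}{127} S{\left(1 \right)} = 150 + \frac{0}{127} \left(- \frac{4}{3 + 1}\right) = 150 + 0 \cdot \frac{1}{127} \left(- \frac{4}{4}\right) = 150 + 0 \left(\left(-4\right) \frac{1}{4}\right) = 150 + 0 \left(-1\right) = 150 + 0 = 150$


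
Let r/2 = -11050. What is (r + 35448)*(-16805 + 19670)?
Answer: 38242020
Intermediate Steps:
r = -22100 (r = 2*(-11050) = -22100)
(r + 35448)*(-16805 + 19670) = (-22100 + 35448)*(-16805 + 19670) = 13348*2865 = 38242020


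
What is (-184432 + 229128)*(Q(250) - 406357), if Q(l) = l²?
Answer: -15369032472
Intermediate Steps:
(-184432 + 229128)*(Q(250) - 406357) = (-184432 + 229128)*(250² - 406357) = 44696*(62500 - 406357) = 44696*(-343857) = -15369032472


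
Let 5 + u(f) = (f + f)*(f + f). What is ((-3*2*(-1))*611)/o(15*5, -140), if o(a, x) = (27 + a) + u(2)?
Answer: 3666/113 ≈ 32.443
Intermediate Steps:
u(f) = -5 + 4*f² (u(f) = -5 + (f + f)*(f + f) = -5 + (2*f)*(2*f) = -5 + 4*f²)
o(a, x) = 38 + a (o(a, x) = (27 + a) + (-5 + 4*2²) = (27 + a) + (-5 + 4*4) = (27 + a) + (-5 + 16) = (27 + a) + 11 = 38 + a)
((-3*2*(-1))*611)/o(15*5, -140) = ((-3*2*(-1))*611)/(38 + 15*5) = (-6*(-1)*611)/(38 + 75) = (6*611)/113 = 3666*(1/113) = 3666/113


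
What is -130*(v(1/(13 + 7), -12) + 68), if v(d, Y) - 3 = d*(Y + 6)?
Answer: -9191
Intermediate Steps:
v(d, Y) = 3 + d*(6 + Y) (v(d, Y) = 3 + d*(Y + 6) = 3 + d*(6 + Y))
-130*(v(1/(13 + 7), -12) + 68) = -130*((3 + 6/(13 + 7) - 12/(13 + 7)) + 68) = -130*((3 + 6/20 - 12/20) + 68) = -130*((3 + 6*(1/20) - 12*1/20) + 68) = -130*((3 + 3/10 - ⅗) + 68) = -130*(27/10 + 68) = -130*707/10 = -9191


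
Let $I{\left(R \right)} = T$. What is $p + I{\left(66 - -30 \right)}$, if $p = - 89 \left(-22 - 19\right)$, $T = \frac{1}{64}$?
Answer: $\frac{233537}{64} \approx 3649.0$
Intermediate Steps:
$T = \frac{1}{64} \approx 0.015625$
$I{\left(R \right)} = \frac{1}{64}$
$p = 3649$ ($p = \left(-89\right) \left(-41\right) = 3649$)
$p + I{\left(66 - -30 \right)} = 3649 + \frac{1}{64} = \frac{233537}{64}$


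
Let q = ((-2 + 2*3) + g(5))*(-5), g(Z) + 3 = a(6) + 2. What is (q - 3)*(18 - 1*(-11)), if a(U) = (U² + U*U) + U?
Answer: -11832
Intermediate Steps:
a(U) = U + 2*U² (a(U) = (U² + U²) + U = 2*U² + U = U + 2*U²)
g(Z) = 77 (g(Z) = -3 + (6*(1 + 2*6) + 2) = -3 + (6*(1 + 12) + 2) = -3 + (6*13 + 2) = -3 + (78 + 2) = -3 + 80 = 77)
q = -405 (q = ((-2 + 2*3) + 77)*(-5) = ((-2 + 6) + 77)*(-5) = (4 + 77)*(-5) = 81*(-5) = -405)
(q - 3)*(18 - 1*(-11)) = (-405 - 3)*(18 - 1*(-11)) = -408*(18 + 11) = -408*29 = -11832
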